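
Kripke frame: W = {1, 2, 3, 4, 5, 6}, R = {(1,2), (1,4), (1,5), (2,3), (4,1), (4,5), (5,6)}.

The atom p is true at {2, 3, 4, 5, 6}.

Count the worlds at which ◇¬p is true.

1

1: successors {2, 4, 5}; ¬p there: 2:F, 4:F, 5:F. ✗
2: successors {3}; ¬p there: 3:F. ✗
3: no successors, so ◇¬p fails. ✗
4: successors {1, 5}; ¬p there: 1:T, 5:F. ✓
5: successors {6}; ¬p there: 6:F. ✗
6: no successors, so ◇¬p fails. ✗
Satisfying worlds: {4}.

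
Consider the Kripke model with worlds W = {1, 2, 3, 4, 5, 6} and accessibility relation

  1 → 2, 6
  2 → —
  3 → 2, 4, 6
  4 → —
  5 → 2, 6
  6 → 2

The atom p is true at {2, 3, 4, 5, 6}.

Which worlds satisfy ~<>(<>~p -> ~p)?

1: <>(<>~p -> ~p) is T. ✗
2: <>(<>~p -> ~p) is F. ✓
3: <>(<>~p -> ~p) is T. ✗
4: <>(<>~p -> ~p) is F. ✓
5: <>(<>~p -> ~p) is T. ✗
6: <>(<>~p -> ~p) is T. ✗

{2, 4}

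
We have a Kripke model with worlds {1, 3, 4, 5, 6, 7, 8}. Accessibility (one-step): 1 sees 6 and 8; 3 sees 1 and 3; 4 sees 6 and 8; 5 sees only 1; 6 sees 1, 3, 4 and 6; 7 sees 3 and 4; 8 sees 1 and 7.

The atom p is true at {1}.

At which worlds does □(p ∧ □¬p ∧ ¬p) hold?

∅

1: successors {6, 8}; p ∧ □¬p ∧ ¬p there: 6:F, 8:F. ✗
3: successors {1, 3}; p ∧ □¬p ∧ ¬p there: 1:F, 3:F. ✗
4: successors {6, 8}; p ∧ □¬p ∧ ¬p there: 6:F, 8:F. ✗
5: successors {1}; p ∧ □¬p ∧ ¬p there: 1:F. ✗
6: successors {1, 3, 4, 6}; p ∧ □¬p ∧ ¬p there: 1:F, 3:F, 4:F, 6:F. ✗
7: successors {3, 4}; p ∧ □¬p ∧ ¬p there: 3:F, 4:F. ✗
8: successors {1, 7}; p ∧ □¬p ∧ ¬p there: 1:F, 7:F. ✗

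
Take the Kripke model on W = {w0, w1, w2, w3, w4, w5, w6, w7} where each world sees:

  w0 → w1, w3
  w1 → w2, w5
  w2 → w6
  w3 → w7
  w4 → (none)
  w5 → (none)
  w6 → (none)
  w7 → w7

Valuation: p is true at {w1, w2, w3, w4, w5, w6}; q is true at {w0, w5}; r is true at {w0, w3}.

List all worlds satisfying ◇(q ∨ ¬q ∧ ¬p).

w0: successors {w1, w3}; q ∨ ¬q ∧ ¬p there: w1:F, w3:F. ✗
w1: successors {w2, w5}; q ∨ ¬q ∧ ¬p there: w2:F, w5:T. ✓
w2: successors {w6}; q ∨ ¬q ∧ ¬p there: w6:F. ✗
w3: successors {w7}; q ∨ ¬q ∧ ¬p there: w7:T. ✓
w4: no successors, so ◇(q ∨ ¬q ∧ ¬p) fails. ✗
w5: no successors, so ◇(q ∨ ¬q ∧ ¬p) fails. ✗
w6: no successors, so ◇(q ∨ ¬q ∧ ¬p) fails. ✗
w7: successors {w7}; q ∨ ¬q ∧ ¬p there: w7:T. ✓

{w1, w3, w7}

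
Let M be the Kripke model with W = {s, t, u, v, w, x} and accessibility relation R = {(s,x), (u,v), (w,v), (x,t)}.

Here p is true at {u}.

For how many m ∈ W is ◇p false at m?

s: successors {x}; p there: x:F. ✗
t: no successors, so ◇p fails. ✗
u: successors {v}; p there: v:F. ✗
v: no successors, so ◇p fails. ✗
w: successors {v}; p there: v:F. ✗
x: successors {t}; p there: t:F. ✗
Satisfying worlds: ∅.
So ◇p fails at the other 6 worlds.

6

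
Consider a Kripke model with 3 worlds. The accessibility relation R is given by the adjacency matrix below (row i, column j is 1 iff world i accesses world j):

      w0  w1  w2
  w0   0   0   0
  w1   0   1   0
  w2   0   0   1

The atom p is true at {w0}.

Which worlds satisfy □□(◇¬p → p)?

w0: no successors, so □□(◇¬p → p) holds vacuously. ✓
w1: successors {w1}; □(◇¬p → p) there: w1:F. ✗
w2: successors {w2}; □(◇¬p → p) there: w2:F. ✗

{w0}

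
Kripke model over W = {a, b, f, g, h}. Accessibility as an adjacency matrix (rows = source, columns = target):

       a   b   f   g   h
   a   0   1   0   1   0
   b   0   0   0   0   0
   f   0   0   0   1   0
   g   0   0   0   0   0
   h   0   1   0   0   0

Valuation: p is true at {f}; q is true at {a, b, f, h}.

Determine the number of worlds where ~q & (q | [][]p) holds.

1

a: ~q is F, q | [][]p is T. ✗
b: ~q is F, q | [][]p is T. ✗
f: ~q is F, q | [][]p is T. ✗
g: ~q is T, q | [][]p is T. ✓
h: ~q is F, q | [][]p is T. ✗
Satisfying worlds: {g}.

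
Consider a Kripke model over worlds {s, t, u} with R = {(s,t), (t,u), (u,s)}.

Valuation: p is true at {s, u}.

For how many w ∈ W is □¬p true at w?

1

s: successors {t}; ¬p there: t:T. ✓
t: successors {u}; ¬p there: u:F. ✗
u: successors {s}; ¬p there: s:F. ✗
Satisfying worlds: {s}.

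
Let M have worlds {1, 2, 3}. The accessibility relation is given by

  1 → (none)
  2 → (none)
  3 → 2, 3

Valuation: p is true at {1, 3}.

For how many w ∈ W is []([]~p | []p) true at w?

1: no successors, so []([]~p | []p) holds vacuously. ✓
2: no successors, so []([]~p | []p) holds vacuously. ✓
3: successors {2, 3}; []~p | []p there: 2:T, 3:F. ✗
Satisfying worlds: {1, 2}.

2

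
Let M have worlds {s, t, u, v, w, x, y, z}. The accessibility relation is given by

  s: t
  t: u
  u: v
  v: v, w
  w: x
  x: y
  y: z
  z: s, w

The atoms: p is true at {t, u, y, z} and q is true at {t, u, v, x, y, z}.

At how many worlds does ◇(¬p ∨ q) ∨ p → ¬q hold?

s: ◇(¬p ∨ q) ∨ p is T, ¬q is T. ✓
t: ◇(¬p ∨ q) ∨ p is T, ¬q is F. ✗
u: ◇(¬p ∨ q) ∨ p is T, ¬q is F. ✗
v: ◇(¬p ∨ q) ∨ p is T, ¬q is F. ✗
w: ◇(¬p ∨ q) ∨ p is T, ¬q is T. ✓
x: ◇(¬p ∨ q) ∨ p is T, ¬q is F. ✗
y: ◇(¬p ∨ q) ∨ p is T, ¬q is F. ✗
z: ◇(¬p ∨ q) ∨ p is T, ¬q is F. ✗
Satisfying worlds: {s, w}.

2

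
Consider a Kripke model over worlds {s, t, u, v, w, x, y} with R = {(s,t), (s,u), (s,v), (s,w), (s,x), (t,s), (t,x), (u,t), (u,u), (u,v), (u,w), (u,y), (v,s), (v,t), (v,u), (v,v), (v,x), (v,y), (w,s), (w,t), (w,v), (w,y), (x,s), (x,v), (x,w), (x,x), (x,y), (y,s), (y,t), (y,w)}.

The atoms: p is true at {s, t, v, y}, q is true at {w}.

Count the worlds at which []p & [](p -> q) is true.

s: []p is F, [](p -> q) is F. ✗
t: []p is F, [](p -> q) is F. ✗
u: []p is F, [](p -> q) is F. ✗
v: []p is F, [](p -> q) is F. ✗
w: []p is T, [](p -> q) is F. ✗
x: []p is F, [](p -> q) is F. ✗
y: []p is F, [](p -> q) is F. ✗
Satisfying worlds: ∅.

0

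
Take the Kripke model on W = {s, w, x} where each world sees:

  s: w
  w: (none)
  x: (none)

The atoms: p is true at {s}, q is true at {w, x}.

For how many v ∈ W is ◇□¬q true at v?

s: successors {w}; □¬q there: w:T. ✓
w: no successors, so ◇□¬q fails. ✗
x: no successors, so ◇□¬q fails. ✗
Satisfying worlds: {s}.

1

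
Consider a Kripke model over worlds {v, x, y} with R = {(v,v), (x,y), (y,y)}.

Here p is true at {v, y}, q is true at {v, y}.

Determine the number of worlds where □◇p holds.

3

v: successors {v}; ◇p there: v:T. ✓
x: successors {y}; ◇p there: y:T. ✓
y: successors {y}; ◇p there: y:T. ✓
Satisfying worlds: {v, x, y}.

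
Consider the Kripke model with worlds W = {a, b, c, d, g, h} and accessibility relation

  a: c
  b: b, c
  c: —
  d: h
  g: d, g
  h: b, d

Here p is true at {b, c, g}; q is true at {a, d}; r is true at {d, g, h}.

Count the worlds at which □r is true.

3

a: successors {c}; r there: c:F. ✗
b: successors {b, c}; r there: b:F, c:F. ✗
c: no successors, so □r holds vacuously. ✓
d: successors {h}; r there: h:T. ✓
g: successors {d, g}; r there: d:T, g:T. ✓
h: successors {b, d}; r there: b:F, d:T. ✗
Satisfying worlds: {c, d, g}.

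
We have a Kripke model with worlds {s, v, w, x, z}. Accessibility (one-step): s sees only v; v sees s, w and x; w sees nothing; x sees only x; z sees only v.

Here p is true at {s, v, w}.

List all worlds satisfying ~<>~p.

s: <>~p is F. ✓
v: <>~p is T. ✗
w: <>~p is F. ✓
x: <>~p is T. ✗
z: <>~p is F. ✓

{s, w, z}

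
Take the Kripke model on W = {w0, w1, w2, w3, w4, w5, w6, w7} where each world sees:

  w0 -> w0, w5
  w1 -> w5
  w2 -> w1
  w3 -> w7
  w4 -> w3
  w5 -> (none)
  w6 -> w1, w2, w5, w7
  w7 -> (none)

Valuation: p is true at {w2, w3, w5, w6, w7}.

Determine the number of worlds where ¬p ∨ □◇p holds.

6

w0: ¬p is T, □◇p is F. ✓
w1: ¬p is T, □◇p is F. ✓
w2: ¬p is F, □◇p is T. ✓
w3: ¬p is F, □◇p is F. ✗
w4: ¬p is T, □◇p is T. ✓
w5: ¬p is F, □◇p is T. ✓
w6: ¬p is F, □◇p is F. ✗
w7: ¬p is F, □◇p is T. ✓
Satisfying worlds: {w0, w1, w2, w4, w5, w7}.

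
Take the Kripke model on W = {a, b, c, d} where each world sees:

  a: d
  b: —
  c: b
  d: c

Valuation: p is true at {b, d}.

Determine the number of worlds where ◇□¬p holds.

2

a: successors {d}; □¬p there: d:T. ✓
b: no successors, so ◇□¬p fails. ✗
c: successors {b}; □¬p there: b:T. ✓
d: successors {c}; □¬p there: c:F. ✗
Satisfying worlds: {a, c}.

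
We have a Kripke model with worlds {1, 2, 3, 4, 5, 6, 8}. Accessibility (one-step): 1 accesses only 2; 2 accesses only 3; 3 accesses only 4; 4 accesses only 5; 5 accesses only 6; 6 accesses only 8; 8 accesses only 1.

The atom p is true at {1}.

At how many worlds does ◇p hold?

1

1: successors {2}; p there: 2:F. ✗
2: successors {3}; p there: 3:F. ✗
3: successors {4}; p there: 4:F. ✗
4: successors {5}; p there: 5:F. ✗
5: successors {6}; p there: 6:F. ✗
6: successors {8}; p there: 8:F. ✗
8: successors {1}; p there: 1:T. ✓
Satisfying worlds: {8}.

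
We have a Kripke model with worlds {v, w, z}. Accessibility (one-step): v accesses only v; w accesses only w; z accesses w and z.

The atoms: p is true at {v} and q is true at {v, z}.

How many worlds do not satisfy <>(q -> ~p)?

v: successors {v}; q -> ~p there: v:F. ✗
w: successors {w}; q -> ~p there: w:T. ✓
z: successors {w, z}; q -> ~p there: w:T, z:T. ✓
Satisfying worlds: {w, z}.
So <>(q -> ~p) fails at the other 1 world.

1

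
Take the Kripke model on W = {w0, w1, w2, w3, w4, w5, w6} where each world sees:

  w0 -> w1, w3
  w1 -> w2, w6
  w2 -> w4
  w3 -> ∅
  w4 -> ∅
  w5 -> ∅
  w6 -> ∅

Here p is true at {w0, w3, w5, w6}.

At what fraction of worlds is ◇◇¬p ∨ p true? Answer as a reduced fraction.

5/7

w0: ◇◇¬p is T, p is T. ✓
w1: ◇◇¬p is T, p is F. ✓
w2: ◇◇¬p is F, p is F. ✗
w3: ◇◇¬p is F, p is T. ✓
w4: ◇◇¬p is F, p is F. ✗
w5: ◇◇¬p is F, p is T. ✓
w6: ◇◇¬p is F, p is T. ✓
That's 5 of 7 worlds, so 5/7.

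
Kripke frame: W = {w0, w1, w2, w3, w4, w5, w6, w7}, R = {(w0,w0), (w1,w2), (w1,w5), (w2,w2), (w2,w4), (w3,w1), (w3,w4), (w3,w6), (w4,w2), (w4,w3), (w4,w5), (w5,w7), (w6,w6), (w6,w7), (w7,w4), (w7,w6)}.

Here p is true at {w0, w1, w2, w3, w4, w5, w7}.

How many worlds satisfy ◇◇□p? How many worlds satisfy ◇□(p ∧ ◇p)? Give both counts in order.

For ◇◇□p:
w0: successors {w0}; ◇□p there: w0:T. ✓
w1: successors {w2, w5}; ◇□p there: w2:T, w5:F. ✓
w2: successors {w2, w4}; ◇□p there: w2:T, w4:T. ✓
w3: successors {w1, w4, w6}; ◇□p there: w1:T, w4:T, w6:F. ✓
w4: successors {w2, w3, w5}; ◇□p there: w2:T, w3:T, w5:F. ✓
w5: successors {w7}; ◇□p there: w7:T. ✓
w6: successors {w6, w7}; ◇□p there: w6:F, w7:T. ✓
w7: successors {w4, w6}; ◇□p there: w4:T, w6:F. ✓
— 8 worlds.
For ◇□(p ∧ ◇p):
w0: successors {w0}; □(p ∧ ◇p) there: w0:T. ✓
w1: successors {w2, w5}; □(p ∧ ◇p) there: w2:T, w5:T. ✓
w2: successors {w2, w4}; □(p ∧ ◇p) there: w2:T, w4:T. ✓
w3: successors {w1, w4, w6}; □(p ∧ ◇p) there: w1:T, w4:T, w6:F. ✓
w4: successors {w2, w3, w5}; □(p ∧ ◇p) there: w2:T, w3:F, w5:T. ✓
w5: successors {w7}; □(p ∧ ◇p) there: w7:F. ✗
w6: successors {w6, w7}; □(p ∧ ◇p) there: w6:F, w7:F. ✗
w7: successors {w4, w6}; □(p ∧ ◇p) there: w4:T, w6:F. ✓
— 6 worlds.

8 and 6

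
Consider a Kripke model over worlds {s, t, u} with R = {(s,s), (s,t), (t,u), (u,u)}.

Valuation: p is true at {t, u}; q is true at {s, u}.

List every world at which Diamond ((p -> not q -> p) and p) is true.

s: successors {s, t}; (p -> not q -> p) and p there: s:F, t:T. ✓
t: successors {u}; (p -> not q -> p) and p there: u:T. ✓
u: successors {u}; (p -> not q -> p) and p there: u:T. ✓

{s, t, u}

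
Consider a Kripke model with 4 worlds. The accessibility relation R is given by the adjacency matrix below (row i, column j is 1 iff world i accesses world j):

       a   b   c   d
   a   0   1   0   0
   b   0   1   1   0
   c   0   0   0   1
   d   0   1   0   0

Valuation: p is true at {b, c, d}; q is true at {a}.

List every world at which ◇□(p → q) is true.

∅

a: successors {b}; □(p → q) there: b:F. ✗
b: successors {b, c}; □(p → q) there: b:F, c:F. ✗
c: successors {d}; □(p → q) there: d:F. ✗
d: successors {b}; □(p → q) there: b:F. ✗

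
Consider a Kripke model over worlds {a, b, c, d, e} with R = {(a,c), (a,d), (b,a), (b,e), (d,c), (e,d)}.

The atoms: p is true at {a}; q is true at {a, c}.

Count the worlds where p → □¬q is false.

1

a: p is T, □¬q is F. ✗
b: p is F, □¬q is F. ✓
c: p is F, □¬q is T. ✓
d: p is F, □¬q is F. ✓
e: p is F, □¬q is T. ✓
Satisfying worlds: {b, c, d, e}.
So p → □¬q fails at the other 1 world.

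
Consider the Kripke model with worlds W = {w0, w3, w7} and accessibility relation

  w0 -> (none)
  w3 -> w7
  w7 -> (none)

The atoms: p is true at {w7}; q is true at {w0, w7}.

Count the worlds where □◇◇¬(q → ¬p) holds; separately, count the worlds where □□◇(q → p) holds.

2 and 3

For □◇◇¬(q → ¬p):
w0: no successors, so □◇◇¬(q → ¬p) holds vacuously. ✓
w3: successors {w7}; ◇◇¬(q → ¬p) there: w7:F. ✗
w7: no successors, so □◇◇¬(q → ¬p) holds vacuously. ✓
— 2 worlds.
For □□◇(q → p):
w0: no successors, so □□◇(q → p) holds vacuously. ✓
w3: successors {w7}; □◇(q → p) there: w7:T. ✓
w7: no successors, so □□◇(q → p) holds vacuously. ✓
— 3 worlds.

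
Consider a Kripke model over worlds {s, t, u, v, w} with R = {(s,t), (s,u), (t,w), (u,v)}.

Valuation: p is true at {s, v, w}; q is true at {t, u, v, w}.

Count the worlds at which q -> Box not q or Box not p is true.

s: q is F, Box not q or Box not p is T. ✓
t: q is T, Box not q or Box not p is F. ✗
u: q is T, Box not q or Box not p is F. ✗
v: q is T, Box not q or Box not p is T. ✓
w: q is T, Box not q or Box not p is T. ✓
Satisfying worlds: {s, v, w}.

3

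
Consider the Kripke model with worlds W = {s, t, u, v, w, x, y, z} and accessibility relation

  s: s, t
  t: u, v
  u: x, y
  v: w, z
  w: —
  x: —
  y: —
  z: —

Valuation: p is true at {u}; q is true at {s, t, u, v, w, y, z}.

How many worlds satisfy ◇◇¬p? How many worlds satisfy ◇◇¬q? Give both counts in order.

2 and 1

For ◇◇¬p:
s: successors {s, t}; ◇¬p there: s:T, t:T. ✓
t: successors {u, v}; ◇¬p there: u:T, v:T. ✓
u: successors {x, y}; ◇¬p there: x:F, y:F. ✗
v: successors {w, z}; ◇¬p there: w:F, z:F. ✗
w: no successors, so ◇◇¬p fails. ✗
x: no successors, so ◇◇¬p fails. ✗
y: no successors, so ◇◇¬p fails. ✗
z: no successors, so ◇◇¬p fails. ✗
— 2 worlds.
For ◇◇¬q:
s: successors {s, t}; ◇¬q there: s:F, t:F. ✗
t: successors {u, v}; ◇¬q there: u:T, v:F. ✓
u: successors {x, y}; ◇¬q there: x:F, y:F. ✗
v: successors {w, z}; ◇¬q there: w:F, z:F. ✗
w: no successors, so ◇◇¬q fails. ✗
x: no successors, so ◇◇¬q fails. ✗
y: no successors, so ◇◇¬q fails. ✗
z: no successors, so ◇◇¬q fails. ✗
— 1 world.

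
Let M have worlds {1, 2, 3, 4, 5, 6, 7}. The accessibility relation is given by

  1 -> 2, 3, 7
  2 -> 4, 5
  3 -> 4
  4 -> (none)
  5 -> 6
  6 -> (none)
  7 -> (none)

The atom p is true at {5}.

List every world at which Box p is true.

{4, 6, 7}

1: successors {2, 3, 7}; p there: 2:F, 3:F, 7:F. ✗
2: successors {4, 5}; p there: 4:F, 5:T. ✗
3: successors {4}; p there: 4:F. ✗
4: no successors, so Box p holds vacuously. ✓
5: successors {6}; p there: 6:F. ✗
6: no successors, so Box p holds vacuously. ✓
7: no successors, so Box p holds vacuously. ✓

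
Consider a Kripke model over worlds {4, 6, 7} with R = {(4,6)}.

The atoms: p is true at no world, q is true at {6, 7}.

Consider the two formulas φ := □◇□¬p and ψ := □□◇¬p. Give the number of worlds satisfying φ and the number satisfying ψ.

For □◇□¬p:
4: successors {6}; ◇□¬p there: 6:F. ✗
6: no successors, so □◇□¬p holds vacuously. ✓
7: no successors, so □◇□¬p holds vacuously. ✓
— 2 worlds.
For □□◇¬p:
4: successors {6}; □◇¬p there: 6:T. ✓
6: no successors, so □□◇¬p holds vacuously. ✓
7: no successors, so □□◇¬p holds vacuously. ✓
— 3 worlds.

2 and 3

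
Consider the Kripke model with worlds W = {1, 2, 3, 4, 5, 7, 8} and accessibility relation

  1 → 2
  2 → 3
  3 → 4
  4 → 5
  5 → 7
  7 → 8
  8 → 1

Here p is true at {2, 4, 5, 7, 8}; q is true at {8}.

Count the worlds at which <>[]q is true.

1

1: successors {2}; []q there: 2:F. ✗
2: successors {3}; []q there: 3:F. ✗
3: successors {4}; []q there: 4:F. ✗
4: successors {5}; []q there: 5:F. ✗
5: successors {7}; []q there: 7:T. ✓
7: successors {8}; []q there: 8:F. ✗
8: successors {1}; []q there: 1:F. ✗
Satisfying worlds: {5}.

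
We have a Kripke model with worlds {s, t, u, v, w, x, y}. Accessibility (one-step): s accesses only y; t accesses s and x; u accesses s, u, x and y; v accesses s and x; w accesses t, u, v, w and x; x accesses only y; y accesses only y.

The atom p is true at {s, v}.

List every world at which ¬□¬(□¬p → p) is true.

{t, u, v, w}

s: □¬(□¬p → p) is T. ✗
t: □¬(□¬p → p) is F. ✓
u: □¬(□¬p → p) is F. ✓
v: □¬(□¬p → p) is F. ✓
w: □¬(□¬p → p) is F. ✓
x: □¬(□¬p → p) is T. ✗
y: □¬(□¬p → p) is T. ✗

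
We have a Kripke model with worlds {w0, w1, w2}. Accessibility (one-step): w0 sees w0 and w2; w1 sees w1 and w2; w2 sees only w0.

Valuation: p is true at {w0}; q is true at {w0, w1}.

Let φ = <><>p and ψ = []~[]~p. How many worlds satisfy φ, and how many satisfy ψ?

3 and 2

For <><>p:
w0: successors {w0, w2}; <>p there: w0:T, w2:T. ✓
w1: successors {w1, w2}; <>p there: w1:F, w2:T. ✓
w2: successors {w0}; <>p there: w0:T. ✓
— 3 worlds.
For []~[]~p:
w0: successors {w0, w2}; ~[]~p there: w0:T, w2:T. ✓
w1: successors {w1, w2}; ~[]~p there: w1:F, w2:T. ✗
w2: successors {w0}; ~[]~p there: w0:T. ✓
— 2 worlds.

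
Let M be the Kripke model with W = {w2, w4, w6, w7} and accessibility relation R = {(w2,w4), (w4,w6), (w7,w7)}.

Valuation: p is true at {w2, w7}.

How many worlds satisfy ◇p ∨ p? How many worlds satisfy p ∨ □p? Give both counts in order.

2 and 3

For ◇p ∨ p:
w2: ◇p is F, p is T. ✓
w4: ◇p is F, p is F. ✗
w6: ◇p is F, p is F. ✗
w7: ◇p is T, p is T. ✓
— 2 worlds.
For p ∨ □p:
w2: p is T, □p is F. ✓
w4: p is F, □p is F. ✗
w6: p is F, □p is T. ✓
w7: p is T, □p is T. ✓
— 3 worlds.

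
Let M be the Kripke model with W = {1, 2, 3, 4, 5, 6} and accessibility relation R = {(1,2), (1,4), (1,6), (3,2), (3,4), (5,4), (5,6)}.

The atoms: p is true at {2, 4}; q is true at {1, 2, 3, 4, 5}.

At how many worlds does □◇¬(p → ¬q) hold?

3

1: successors {2, 4, 6}; ◇¬(p → ¬q) there: 2:F, 4:F, 6:F. ✗
2: no successors, so □◇¬(p → ¬q) holds vacuously. ✓
3: successors {2, 4}; ◇¬(p → ¬q) there: 2:F, 4:F. ✗
4: no successors, so □◇¬(p → ¬q) holds vacuously. ✓
5: successors {4, 6}; ◇¬(p → ¬q) there: 4:F, 6:F. ✗
6: no successors, so □◇¬(p → ¬q) holds vacuously. ✓
Satisfying worlds: {2, 4, 6}.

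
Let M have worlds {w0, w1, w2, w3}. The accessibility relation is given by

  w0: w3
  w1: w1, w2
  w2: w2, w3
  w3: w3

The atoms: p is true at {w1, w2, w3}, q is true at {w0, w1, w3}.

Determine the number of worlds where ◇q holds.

4

w0: successors {w3}; q there: w3:T. ✓
w1: successors {w1, w2}; q there: w1:T, w2:F. ✓
w2: successors {w2, w3}; q there: w2:F, w3:T. ✓
w3: successors {w3}; q there: w3:T. ✓
Satisfying worlds: {w0, w1, w2, w3}.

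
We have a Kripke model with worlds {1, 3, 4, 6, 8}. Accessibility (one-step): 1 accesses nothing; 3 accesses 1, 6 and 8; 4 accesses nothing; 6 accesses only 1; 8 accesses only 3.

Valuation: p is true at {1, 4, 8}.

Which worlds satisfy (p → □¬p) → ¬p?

{3, 6}

1: p → □¬p is T, ¬p is F. ✗
3: p → □¬p is T, ¬p is T. ✓
4: p → □¬p is T, ¬p is F. ✗
6: p → □¬p is T, ¬p is T. ✓
8: p → □¬p is T, ¬p is F. ✗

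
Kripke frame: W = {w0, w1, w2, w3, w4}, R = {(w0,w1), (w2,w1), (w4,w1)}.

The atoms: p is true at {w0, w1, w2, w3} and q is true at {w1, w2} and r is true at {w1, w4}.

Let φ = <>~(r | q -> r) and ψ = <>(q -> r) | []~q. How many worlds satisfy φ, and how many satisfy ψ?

For <>~(r | q -> r):
w0: successors {w1}; ~(r | q -> r) there: w1:F. ✗
w1: no successors, so <>~(r | q -> r) fails. ✗
w2: successors {w1}; ~(r | q -> r) there: w1:F. ✗
w3: no successors, so <>~(r | q -> r) fails. ✗
w4: successors {w1}; ~(r | q -> r) there: w1:F. ✗
— 0 worlds.
For <>(q -> r) | []~q:
w0: <>(q -> r) is T, []~q is F. ✓
w1: <>(q -> r) is F, []~q is T. ✓
w2: <>(q -> r) is T, []~q is F. ✓
w3: <>(q -> r) is F, []~q is T. ✓
w4: <>(q -> r) is T, []~q is F. ✓
— 5 worlds.

0 and 5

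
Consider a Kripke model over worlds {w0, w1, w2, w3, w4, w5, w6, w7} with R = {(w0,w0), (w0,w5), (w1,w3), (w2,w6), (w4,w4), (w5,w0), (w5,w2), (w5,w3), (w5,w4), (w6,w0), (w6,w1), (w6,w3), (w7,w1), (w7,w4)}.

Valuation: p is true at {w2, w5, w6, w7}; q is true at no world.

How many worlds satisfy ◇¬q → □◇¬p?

5

w0: ◇¬q is T, □◇¬p is T. ✓
w1: ◇¬q is T, □◇¬p is F. ✗
w2: ◇¬q is T, □◇¬p is T. ✓
w3: ◇¬q is F, □◇¬p is T. ✓
w4: ◇¬q is T, □◇¬p is T. ✓
w5: ◇¬q is T, □◇¬p is F. ✗
w6: ◇¬q is T, □◇¬p is F. ✗
w7: ◇¬q is T, □◇¬p is T. ✓
Satisfying worlds: {w0, w2, w3, w4, w7}.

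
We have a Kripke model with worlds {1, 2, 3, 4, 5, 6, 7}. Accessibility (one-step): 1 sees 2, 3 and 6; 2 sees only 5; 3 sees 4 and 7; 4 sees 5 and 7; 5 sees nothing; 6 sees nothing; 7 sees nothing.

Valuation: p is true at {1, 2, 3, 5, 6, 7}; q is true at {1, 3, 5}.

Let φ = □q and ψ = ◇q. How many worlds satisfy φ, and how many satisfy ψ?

For □q:
1: successors {2, 3, 6}; q there: 2:F, 3:T, 6:F. ✗
2: successors {5}; q there: 5:T. ✓
3: successors {4, 7}; q there: 4:F, 7:F. ✗
4: successors {5, 7}; q there: 5:T, 7:F. ✗
5: no successors, so □q holds vacuously. ✓
6: no successors, so □q holds vacuously. ✓
7: no successors, so □q holds vacuously. ✓
— 4 worlds.
For ◇q:
1: successors {2, 3, 6}; q there: 2:F, 3:T, 6:F. ✓
2: successors {5}; q there: 5:T. ✓
3: successors {4, 7}; q there: 4:F, 7:F. ✗
4: successors {5, 7}; q there: 5:T, 7:F. ✓
5: no successors, so ◇q fails. ✗
6: no successors, so ◇q fails. ✗
7: no successors, so ◇q fails. ✗
— 3 worlds.

4 and 3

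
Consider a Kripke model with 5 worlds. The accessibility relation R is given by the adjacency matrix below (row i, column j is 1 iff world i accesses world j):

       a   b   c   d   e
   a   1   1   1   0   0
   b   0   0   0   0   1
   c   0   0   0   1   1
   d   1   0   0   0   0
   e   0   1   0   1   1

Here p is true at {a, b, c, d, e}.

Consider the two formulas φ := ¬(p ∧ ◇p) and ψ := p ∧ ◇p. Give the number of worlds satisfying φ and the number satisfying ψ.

For ¬(p ∧ ◇p):
a: p ∧ ◇p is T. ✗
b: p ∧ ◇p is T. ✗
c: p ∧ ◇p is T. ✗
d: p ∧ ◇p is T. ✗
e: p ∧ ◇p is T. ✗
— 0 worlds.
For p ∧ ◇p:
a: p is T, ◇p is T. ✓
b: p is T, ◇p is T. ✓
c: p is T, ◇p is T. ✓
d: p is T, ◇p is T. ✓
e: p is T, ◇p is T. ✓
— 5 worlds.

0 and 5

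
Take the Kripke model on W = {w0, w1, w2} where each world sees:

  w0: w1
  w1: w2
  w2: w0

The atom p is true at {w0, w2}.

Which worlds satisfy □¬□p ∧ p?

{w2}

w0: □¬□p is F, p is T. ✗
w1: □¬□p is F, p is F. ✗
w2: □¬□p is T, p is T. ✓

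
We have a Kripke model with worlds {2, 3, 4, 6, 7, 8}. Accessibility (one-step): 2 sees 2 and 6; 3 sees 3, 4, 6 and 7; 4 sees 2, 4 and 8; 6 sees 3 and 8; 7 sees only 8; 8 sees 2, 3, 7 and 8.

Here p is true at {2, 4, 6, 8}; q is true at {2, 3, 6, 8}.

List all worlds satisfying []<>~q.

{6, 7}

2: successors {2, 6}; <>~q there: 2:F, 6:F. ✗
3: successors {3, 4, 6, 7}; <>~q there: 3:T, 4:T, 6:F, 7:F. ✗
4: successors {2, 4, 8}; <>~q there: 2:F, 4:T, 8:T. ✗
6: successors {3, 8}; <>~q there: 3:T, 8:T. ✓
7: successors {8}; <>~q there: 8:T. ✓
8: successors {2, 3, 7, 8}; <>~q there: 2:F, 3:T, 7:F, 8:T. ✗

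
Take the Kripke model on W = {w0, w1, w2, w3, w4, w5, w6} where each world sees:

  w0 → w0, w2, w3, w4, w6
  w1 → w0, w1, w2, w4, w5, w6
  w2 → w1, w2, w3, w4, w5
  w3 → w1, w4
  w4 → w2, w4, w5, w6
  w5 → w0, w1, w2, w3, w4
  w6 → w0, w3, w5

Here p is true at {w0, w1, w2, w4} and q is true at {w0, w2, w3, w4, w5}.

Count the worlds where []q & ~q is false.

6

w0: []q is F, ~q is F. ✗
w1: []q is F, ~q is T. ✗
w2: []q is F, ~q is F. ✗
w3: []q is F, ~q is F. ✗
w4: []q is F, ~q is F. ✗
w5: []q is F, ~q is F. ✗
w6: []q is T, ~q is T. ✓
Satisfying worlds: {w6}.
So []q & ~q fails at the other 6 worlds.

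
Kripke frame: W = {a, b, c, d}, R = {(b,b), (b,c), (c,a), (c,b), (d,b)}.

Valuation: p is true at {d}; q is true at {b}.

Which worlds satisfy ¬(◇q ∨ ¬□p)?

{a}

a: ◇q ∨ ¬□p is F. ✓
b: ◇q ∨ ¬□p is T. ✗
c: ◇q ∨ ¬□p is T. ✗
d: ◇q ∨ ¬□p is T. ✗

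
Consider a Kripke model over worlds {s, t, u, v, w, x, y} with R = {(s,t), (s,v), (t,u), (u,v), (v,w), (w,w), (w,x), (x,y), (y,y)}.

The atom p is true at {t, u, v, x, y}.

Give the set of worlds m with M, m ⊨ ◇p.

s: successors {t, v}; p there: t:T, v:T. ✓
t: successors {u}; p there: u:T. ✓
u: successors {v}; p there: v:T. ✓
v: successors {w}; p there: w:F. ✗
w: successors {w, x}; p there: w:F, x:T. ✓
x: successors {y}; p there: y:T. ✓
y: successors {y}; p there: y:T. ✓

{s, t, u, w, x, y}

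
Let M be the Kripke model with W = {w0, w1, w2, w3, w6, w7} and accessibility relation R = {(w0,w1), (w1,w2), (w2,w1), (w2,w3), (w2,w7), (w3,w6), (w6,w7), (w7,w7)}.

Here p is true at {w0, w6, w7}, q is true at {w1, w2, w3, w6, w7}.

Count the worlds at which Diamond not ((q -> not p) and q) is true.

4

w0: successors {w1}; not ((q -> not p) and q) there: w1:F. ✗
w1: successors {w2}; not ((q -> not p) and q) there: w2:F. ✗
w2: successors {w1, w3, w7}; not ((q -> not p) and q) there: w1:F, w3:F, w7:T. ✓
w3: successors {w6}; not ((q -> not p) and q) there: w6:T. ✓
w6: successors {w7}; not ((q -> not p) and q) there: w7:T. ✓
w7: successors {w7}; not ((q -> not p) and q) there: w7:T. ✓
Satisfying worlds: {w2, w3, w6, w7}.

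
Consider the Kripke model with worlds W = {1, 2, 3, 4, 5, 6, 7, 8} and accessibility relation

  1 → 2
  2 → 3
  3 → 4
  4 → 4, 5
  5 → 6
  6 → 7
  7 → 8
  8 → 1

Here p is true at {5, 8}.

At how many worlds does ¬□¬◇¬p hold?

7

1: □¬◇¬p is F. ✓
2: □¬◇¬p is F. ✓
3: □¬◇¬p is F. ✓
4: □¬◇¬p is F. ✓
5: □¬◇¬p is F. ✓
6: □¬◇¬p is T. ✗
7: □¬◇¬p is F. ✓
8: □¬◇¬p is F. ✓
Satisfying worlds: {1, 2, 3, 4, 5, 7, 8}.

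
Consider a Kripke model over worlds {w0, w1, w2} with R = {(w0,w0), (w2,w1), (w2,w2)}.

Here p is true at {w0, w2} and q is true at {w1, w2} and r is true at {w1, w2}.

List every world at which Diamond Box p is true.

{w0, w2}

w0: successors {w0}; Box p there: w0:T. ✓
w1: no successors, so Diamond Box p fails. ✗
w2: successors {w1, w2}; Box p there: w1:T, w2:F. ✓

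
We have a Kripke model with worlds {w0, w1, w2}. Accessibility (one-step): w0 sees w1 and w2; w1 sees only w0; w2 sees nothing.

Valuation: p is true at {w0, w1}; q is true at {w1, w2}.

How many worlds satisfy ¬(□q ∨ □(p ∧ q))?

w0: □q ∨ □(p ∧ q) is T. ✗
w1: □q ∨ □(p ∧ q) is F. ✓
w2: □q ∨ □(p ∧ q) is T. ✗
Satisfying worlds: {w1}.

1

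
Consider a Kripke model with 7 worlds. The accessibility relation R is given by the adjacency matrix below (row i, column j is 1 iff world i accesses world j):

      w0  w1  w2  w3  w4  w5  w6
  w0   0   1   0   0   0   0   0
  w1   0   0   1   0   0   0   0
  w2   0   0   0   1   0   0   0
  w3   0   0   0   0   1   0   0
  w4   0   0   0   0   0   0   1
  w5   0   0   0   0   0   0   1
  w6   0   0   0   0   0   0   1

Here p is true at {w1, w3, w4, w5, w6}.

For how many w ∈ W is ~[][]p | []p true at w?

w0: ~[][]p is T, []p is T. ✓
w1: ~[][]p is F, []p is F. ✗
w2: ~[][]p is F, []p is T. ✓
w3: ~[][]p is F, []p is T. ✓
w4: ~[][]p is F, []p is T. ✓
w5: ~[][]p is F, []p is T. ✓
w6: ~[][]p is F, []p is T. ✓
Satisfying worlds: {w0, w2, w3, w4, w5, w6}.

6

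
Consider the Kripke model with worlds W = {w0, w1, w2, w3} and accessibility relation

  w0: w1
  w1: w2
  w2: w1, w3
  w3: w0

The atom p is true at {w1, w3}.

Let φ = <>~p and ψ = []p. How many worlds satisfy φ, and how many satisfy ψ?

For <>~p:
w0: successors {w1}; ~p there: w1:F. ✗
w1: successors {w2}; ~p there: w2:T. ✓
w2: successors {w1, w3}; ~p there: w1:F, w3:F. ✗
w3: successors {w0}; ~p there: w0:T. ✓
— 2 worlds.
For []p:
w0: successors {w1}; p there: w1:T. ✓
w1: successors {w2}; p there: w2:F. ✗
w2: successors {w1, w3}; p there: w1:T, w3:T. ✓
w3: successors {w0}; p there: w0:F. ✗
— 2 worlds.

2 and 2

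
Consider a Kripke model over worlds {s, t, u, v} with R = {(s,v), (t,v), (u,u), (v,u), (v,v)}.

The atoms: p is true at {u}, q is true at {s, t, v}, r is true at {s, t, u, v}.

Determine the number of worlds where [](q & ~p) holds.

s: successors {v}; q & ~p there: v:T. ✓
t: successors {v}; q & ~p there: v:T. ✓
u: successors {u}; q & ~p there: u:F. ✗
v: successors {u, v}; q & ~p there: u:F, v:T. ✗
Satisfying worlds: {s, t}.

2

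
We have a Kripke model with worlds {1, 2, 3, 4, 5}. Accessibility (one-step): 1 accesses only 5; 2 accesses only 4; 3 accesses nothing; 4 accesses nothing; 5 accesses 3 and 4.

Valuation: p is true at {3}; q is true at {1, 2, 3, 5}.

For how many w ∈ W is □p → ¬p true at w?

1: □p is F, ¬p is T. ✓
2: □p is F, ¬p is T. ✓
3: □p is T, ¬p is F. ✗
4: □p is T, ¬p is T. ✓
5: □p is F, ¬p is T. ✓
Satisfying worlds: {1, 2, 4, 5}.

4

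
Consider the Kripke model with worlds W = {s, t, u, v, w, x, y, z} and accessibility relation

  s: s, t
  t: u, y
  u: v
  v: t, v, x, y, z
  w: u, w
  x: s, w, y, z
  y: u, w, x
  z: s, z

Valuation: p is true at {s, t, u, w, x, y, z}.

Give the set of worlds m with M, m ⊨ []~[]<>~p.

s: successors {s, t}; ~[]<>~p there: s:T, t:T. ✓
t: successors {u, y}; ~[]<>~p there: u:F, y:T. ✗
u: successors {v}; ~[]<>~p there: v:T. ✓
v: successors {t, v, x, y, z}; ~[]<>~p there: t:T, v:T, x:T, y:T, z:T. ✓
w: successors {u, w}; ~[]<>~p there: u:F, w:T. ✗
x: successors {s, w, y, z}; ~[]<>~p there: s:T, w:T, y:T, z:T. ✓
y: successors {u, w, x}; ~[]<>~p there: u:F, w:T, x:T. ✗
z: successors {s, z}; ~[]<>~p there: s:T, z:T. ✓

{s, u, v, x, z}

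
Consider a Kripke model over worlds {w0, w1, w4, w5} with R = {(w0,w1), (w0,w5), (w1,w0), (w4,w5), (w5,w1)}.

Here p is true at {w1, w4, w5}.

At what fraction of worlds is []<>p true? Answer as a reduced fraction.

w0: successors {w1, w5}; <>p there: w1:F, w5:T. ✗
w1: successors {w0}; <>p there: w0:T. ✓
w4: successors {w5}; <>p there: w5:T. ✓
w5: successors {w1}; <>p there: w1:F. ✗
That's 2 of 4 worlds, so 2/4 = 1/2.

1/2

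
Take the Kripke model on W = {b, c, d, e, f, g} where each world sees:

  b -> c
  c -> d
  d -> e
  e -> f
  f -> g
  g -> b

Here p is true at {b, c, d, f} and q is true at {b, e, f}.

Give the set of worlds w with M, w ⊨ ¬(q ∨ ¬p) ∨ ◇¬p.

b: ¬(q ∨ ¬p) is F, ◇¬p is F. ✗
c: ¬(q ∨ ¬p) is T, ◇¬p is F. ✓
d: ¬(q ∨ ¬p) is T, ◇¬p is T. ✓
e: ¬(q ∨ ¬p) is F, ◇¬p is F. ✗
f: ¬(q ∨ ¬p) is F, ◇¬p is T. ✓
g: ¬(q ∨ ¬p) is F, ◇¬p is F. ✗

{c, d, f}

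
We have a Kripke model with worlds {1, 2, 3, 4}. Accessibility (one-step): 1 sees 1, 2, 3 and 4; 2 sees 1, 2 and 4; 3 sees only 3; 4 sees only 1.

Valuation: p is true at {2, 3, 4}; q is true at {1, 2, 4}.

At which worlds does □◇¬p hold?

1: successors {1, 2, 3, 4}; ◇¬p there: 1:T, 2:T, 3:F, 4:T. ✗
2: successors {1, 2, 4}; ◇¬p there: 1:T, 2:T, 4:T. ✓
3: successors {3}; ◇¬p there: 3:F. ✗
4: successors {1}; ◇¬p there: 1:T. ✓

{2, 4}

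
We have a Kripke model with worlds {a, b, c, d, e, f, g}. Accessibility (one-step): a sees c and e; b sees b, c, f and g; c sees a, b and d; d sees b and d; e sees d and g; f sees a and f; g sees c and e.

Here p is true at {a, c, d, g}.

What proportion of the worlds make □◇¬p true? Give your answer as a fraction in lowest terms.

5/7

a: successors {c, e}; ◇¬p there: c:T, e:F. ✗
b: successors {b, c, f, g}; ◇¬p there: b:T, c:T, f:T, g:T. ✓
c: successors {a, b, d}; ◇¬p there: a:T, b:T, d:T. ✓
d: successors {b, d}; ◇¬p there: b:T, d:T. ✓
e: successors {d, g}; ◇¬p there: d:T, g:T. ✓
f: successors {a, f}; ◇¬p there: a:T, f:T. ✓
g: successors {c, e}; ◇¬p there: c:T, e:F. ✗
That's 5 of 7 worlds, so 5/7.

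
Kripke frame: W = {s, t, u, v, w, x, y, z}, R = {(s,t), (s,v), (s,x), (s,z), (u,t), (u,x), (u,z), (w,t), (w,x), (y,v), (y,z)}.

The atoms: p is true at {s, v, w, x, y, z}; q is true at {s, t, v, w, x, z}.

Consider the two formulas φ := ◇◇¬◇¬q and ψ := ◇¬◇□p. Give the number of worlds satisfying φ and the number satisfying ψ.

0 and 4

For ◇◇¬◇¬q:
s: successors {t, v, x, z}; ◇¬◇¬q there: t:F, v:F, x:F, z:F. ✗
t: no successors, so ◇◇¬◇¬q fails. ✗
u: successors {t, x, z}; ◇¬◇¬q there: t:F, x:F, z:F. ✗
v: no successors, so ◇◇¬◇¬q fails. ✗
w: successors {t, x}; ◇¬◇¬q there: t:F, x:F. ✗
x: no successors, so ◇◇¬◇¬q fails. ✗
y: successors {v, z}; ◇¬◇¬q there: v:F, z:F. ✗
z: no successors, so ◇◇¬◇¬q fails. ✗
— 0 worlds.
For ◇¬◇□p:
s: successors {t, v, x, z}; ¬◇□p there: t:T, v:T, x:T, z:T. ✓
t: no successors, so ◇¬◇□p fails. ✗
u: successors {t, x, z}; ¬◇□p there: t:T, x:T, z:T. ✓
v: no successors, so ◇¬◇□p fails. ✗
w: successors {t, x}; ¬◇□p there: t:T, x:T. ✓
x: no successors, so ◇¬◇□p fails. ✗
y: successors {v, z}; ¬◇□p there: v:T, z:T. ✓
z: no successors, so ◇¬◇□p fails. ✗
— 4 worlds.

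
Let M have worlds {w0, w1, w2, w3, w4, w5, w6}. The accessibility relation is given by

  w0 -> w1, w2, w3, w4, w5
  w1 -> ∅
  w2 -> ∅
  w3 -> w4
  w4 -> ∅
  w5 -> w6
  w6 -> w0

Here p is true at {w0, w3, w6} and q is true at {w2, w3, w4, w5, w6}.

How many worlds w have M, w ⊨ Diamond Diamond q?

2

w0: successors {w1, w2, w3, w4, w5}; Diamond q there: w1:F, w2:F, w3:T, w4:F, w5:T. ✓
w1: no successors, so Diamond Diamond q fails. ✗
w2: no successors, so Diamond Diamond q fails. ✗
w3: successors {w4}; Diamond q there: w4:F. ✗
w4: no successors, so Diamond Diamond q fails. ✗
w5: successors {w6}; Diamond q there: w6:F. ✗
w6: successors {w0}; Diamond q there: w0:T. ✓
Satisfying worlds: {w0, w6}.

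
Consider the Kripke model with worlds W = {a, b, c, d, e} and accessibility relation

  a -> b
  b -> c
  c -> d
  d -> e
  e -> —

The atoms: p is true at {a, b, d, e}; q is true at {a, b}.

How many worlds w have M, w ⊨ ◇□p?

a: successors {b}; □p there: b:F. ✗
b: successors {c}; □p there: c:T. ✓
c: successors {d}; □p there: d:T. ✓
d: successors {e}; □p there: e:T. ✓
e: no successors, so ◇□p fails. ✗
Satisfying worlds: {b, c, d}.

3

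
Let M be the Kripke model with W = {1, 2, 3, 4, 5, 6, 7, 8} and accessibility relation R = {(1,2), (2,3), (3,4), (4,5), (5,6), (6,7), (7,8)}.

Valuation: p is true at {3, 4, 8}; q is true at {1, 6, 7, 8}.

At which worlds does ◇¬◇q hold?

{1, 2, 3, 7}

1: successors {2}; ¬◇q there: 2:T. ✓
2: successors {3}; ¬◇q there: 3:T. ✓
3: successors {4}; ¬◇q there: 4:T. ✓
4: successors {5}; ¬◇q there: 5:F. ✗
5: successors {6}; ¬◇q there: 6:F. ✗
6: successors {7}; ¬◇q there: 7:F. ✗
7: successors {8}; ¬◇q there: 8:T. ✓
8: no successors, so ◇¬◇q fails. ✗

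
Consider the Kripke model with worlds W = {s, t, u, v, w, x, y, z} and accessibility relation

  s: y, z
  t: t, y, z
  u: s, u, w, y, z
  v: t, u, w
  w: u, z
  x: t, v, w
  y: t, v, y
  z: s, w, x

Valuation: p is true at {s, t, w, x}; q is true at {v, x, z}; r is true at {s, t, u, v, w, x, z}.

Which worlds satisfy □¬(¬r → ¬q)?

s: successors {y, z}; ¬(¬r → ¬q) there: y:F, z:F. ✗
t: successors {t, y, z}; ¬(¬r → ¬q) there: t:F, y:F, z:F. ✗
u: successors {s, u, w, y, z}; ¬(¬r → ¬q) there: s:F, u:F, w:F, y:F, z:F. ✗
v: successors {t, u, w}; ¬(¬r → ¬q) there: t:F, u:F, w:F. ✗
w: successors {u, z}; ¬(¬r → ¬q) there: u:F, z:F. ✗
x: successors {t, v, w}; ¬(¬r → ¬q) there: t:F, v:F, w:F. ✗
y: successors {t, v, y}; ¬(¬r → ¬q) there: t:F, v:F, y:F. ✗
z: successors {s, w, x}; ¬(¬r → ¬q) there: s:F, w:F, x:F. ✗

∅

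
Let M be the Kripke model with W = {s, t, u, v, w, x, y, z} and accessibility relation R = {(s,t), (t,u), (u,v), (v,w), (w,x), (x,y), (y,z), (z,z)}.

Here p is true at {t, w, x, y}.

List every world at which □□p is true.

s: successors {t}; □p there: t:F. ✗
t: successors {u}; □p there: u:F. ✗
u: successors {v}; □p there: v:T. ✓
v: successors {w}; □p there: w:T. ✓
w: successors {x}; □p there: x:T. ✓
x: successors {y}; □p there: y:F. ✗
y: successors {z}; □p there: z:F. ✗
z: successors {z}; □p there: z:F. ✗

{u, v, w}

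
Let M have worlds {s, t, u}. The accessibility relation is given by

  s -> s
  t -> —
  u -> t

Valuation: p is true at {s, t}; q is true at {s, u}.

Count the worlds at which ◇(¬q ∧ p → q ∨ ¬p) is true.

1

s: successors {s}; ¬q ∧ p → q ∨ ¬p there: s:T. ✓
t: no successors, so ◇(¬q ∧ p → q ∨ ¬p) fails. ✗
u: successors {t}; ¬q ∧ p → q ∨ ¬p there: t:F. ✗
Satisfying worlds: {s}.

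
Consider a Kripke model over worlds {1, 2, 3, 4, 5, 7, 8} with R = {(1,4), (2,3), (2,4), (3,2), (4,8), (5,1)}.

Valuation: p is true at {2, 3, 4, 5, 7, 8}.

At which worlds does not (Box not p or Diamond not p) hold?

{1, 2, 3, 4}

1: Box not p or Diamond not p is F. ✓
2: Box not p or Diamond not p is F. ✓
3: Box not p or Diamond not p is F. ✓
4: Box not p or Diamond not p is F. ✓
5: Box not p or Diamond not p is T. ✗
7: Box not p or Diamond not p is T. ✗
8: Box not p or Diamond not p is T. ✗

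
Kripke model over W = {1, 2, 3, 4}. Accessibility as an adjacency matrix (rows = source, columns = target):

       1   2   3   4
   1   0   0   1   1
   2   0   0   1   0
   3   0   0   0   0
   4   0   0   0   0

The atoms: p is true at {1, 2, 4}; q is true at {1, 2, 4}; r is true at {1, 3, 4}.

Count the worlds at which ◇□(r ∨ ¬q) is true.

2

1: successors {3, 4}; □(r ∨ ¬q) there: 3:T, 4:T. ✓
2: successors {3}; □(r ∨ ¬q) there: 3:T. ✓
3: no successors, so ◇□(r ∨ ¬q) fails. ✗
4: no successors, so ◇□(r ∨ ¬q) fails. ✗
Satisfying worlds: {1, 2}.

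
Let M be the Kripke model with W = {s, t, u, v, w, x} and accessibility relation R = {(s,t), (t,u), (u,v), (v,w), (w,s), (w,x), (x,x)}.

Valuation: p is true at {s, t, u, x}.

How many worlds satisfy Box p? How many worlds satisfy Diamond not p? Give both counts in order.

4 and 2

For Box p:
s: successors {t}; p there: t:T. ✓
t: successors {u}; p there: u:T. ✓
u: successors {v}; p there: v:F. ✗
v: successors {w}; p there: w:F. ✗
w: successors {s, x}; p there: s:T, x:T. ✓
x: successors {x}; p there: x:T. ✓
— 4 worlds.
For Diamond not p:
s: successors {t}; not p there: t:F. ✗
t: successors {u}; not p there: u:F. ✗
u: successors {v}; not p there: v:T. ✓
v: successors {w}; not p there: w:T. ✓
w: successors {s, x}; not p there: s:F, x:F. ✗
x: successors {x}; not p there: x:F. ✗
— 2 worlds.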